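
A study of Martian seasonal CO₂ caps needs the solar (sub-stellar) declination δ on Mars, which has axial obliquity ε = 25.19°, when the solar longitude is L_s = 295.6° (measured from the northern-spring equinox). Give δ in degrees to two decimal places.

sin δ = sin ε · sin L_s = sin 25.19° × sin 295.6° = -0.383839.
δ = arcsin(-0.383839) = -22.57°.

δ = -22.57°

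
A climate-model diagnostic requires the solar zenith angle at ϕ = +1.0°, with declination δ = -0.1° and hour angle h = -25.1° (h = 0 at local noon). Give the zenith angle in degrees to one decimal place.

θ_z = 25.1°

cos θ_z = sin ϕ sin δ + cos ϕ cos δ cos h = -0.000030 + 0.905429 = 0.905399.
θ_z = arccos(0.905399) = 25.1°.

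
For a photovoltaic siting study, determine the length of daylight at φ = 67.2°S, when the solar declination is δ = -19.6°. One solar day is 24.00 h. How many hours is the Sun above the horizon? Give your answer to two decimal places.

19.72 h

cos H₀ = −tan φ · tan δ = −tan(-67.2°) × tan(-19.600°) = -0.8471, so H₀ = 2.5813 rad = 147.90°.
Daylight = 2H₀/(2π) × 24.00 h = (2.5813/π) × 24.00 = 19.72 h.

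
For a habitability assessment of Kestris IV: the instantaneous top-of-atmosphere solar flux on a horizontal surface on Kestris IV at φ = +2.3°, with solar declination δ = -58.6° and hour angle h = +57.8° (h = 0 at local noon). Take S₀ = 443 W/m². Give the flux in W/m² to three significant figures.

108 W/m²

cos θ_z = sin φ sin δ + cos φ cos δ cos h = -0.034255 + 0.277410 = 0.243155.
Flux = S₀ · cos θ_z = 443 × 0.243155 = 107.7 W/m².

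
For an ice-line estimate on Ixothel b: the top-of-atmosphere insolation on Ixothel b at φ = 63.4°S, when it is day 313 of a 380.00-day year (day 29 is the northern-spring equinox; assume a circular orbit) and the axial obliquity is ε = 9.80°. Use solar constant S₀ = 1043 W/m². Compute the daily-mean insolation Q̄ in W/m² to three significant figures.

Solar longitude: λ_s = 360° × (313 − 29)/380.00 = 269.053°.
sin δ = sin 9.80° × sin 269.053° = -0.17019, so δ = -9.799°.
cos H₀ = −tan(-63.4°) tan(-9.799°) = -0.3449, H₀ = 1.9229 rad.
Bracket: H₀ sin φ sin δ + cos φ cos δ sin H₀ = 1.9229×-0.89415×-0.17019 + 0.44776×0.98541×0.93864 = 0.292618 + 0.414153 = 0.706771.
Q̄ = (S₀/π) × [bracket] = (1043/π) × 0.706771 = 234.6 W/m².

Q̄ ≈ 235 W/m²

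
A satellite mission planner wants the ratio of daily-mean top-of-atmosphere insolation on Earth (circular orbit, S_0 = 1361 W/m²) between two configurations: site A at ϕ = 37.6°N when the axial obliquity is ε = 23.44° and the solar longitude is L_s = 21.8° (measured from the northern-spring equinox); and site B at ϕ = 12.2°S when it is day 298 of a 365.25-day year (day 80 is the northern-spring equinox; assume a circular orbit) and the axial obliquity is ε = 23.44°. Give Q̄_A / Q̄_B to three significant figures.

Q̄_A / Q̄_B ≈ 0.905

— Configuration A (ϕ=+37.6°):
Solar declination: sin δ = sin ε · sin L_s = sin 23.44° × sin 21.8° = 0.14773, so δ = +8.495°.
cos h₀ = −tan(+37.6°) tan(+8.495°) = -0.1150, h₀ = 1.6861 rad.
Bracket: h₀ sin ϕ sin δ + cos ϕ cos δ sin h₀ = 1.6861×0.61015×0.14773 + 0.79229×0.98903×0.99336 = 0.151981 + 0.778395 = 0.930376.
Q̄ = (S_0/π) × [bracket] = (1361/π) × 0.930376 = 403.06 W/m².
— Configuration B (ϕ=-12.2°):
Solar longitude: L_s = 360° × (298 − 80)/365.25 = 214.867°.
sin δ = sin 23.44° × sin 214.867° = -0.22740, so δ = -13.144°.
cos h₀ = −tan(-12.2°) tan(-13.144°) = -0.0505, h₀ = 1.6213 rad.
Bracket: h₀ sin ϕ sin δ + cos ϕ cos δ sin h₀ = 1.6213×-0.21132×-0.22740 + 0.97742×0.97380×0.99872 = 0.077910 + 0.950593 = 1.028503.
Q̄ = (S_0/π) × [bracket] = (1361/π) × 1.028503 = 445.57 W/m².
Ratio Q̄_A / Q̄_B = 403.06 / 445.57 = 0.9046.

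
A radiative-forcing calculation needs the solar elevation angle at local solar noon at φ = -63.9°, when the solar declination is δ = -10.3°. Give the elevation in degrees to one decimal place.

At local noon the hour angle is zero, so the zenith angle equals |φ − δ| = |-63.9° − (-10.300°)| = 53.600°.
Elevation = 90° − 53.600° = 36.4°.

36.4°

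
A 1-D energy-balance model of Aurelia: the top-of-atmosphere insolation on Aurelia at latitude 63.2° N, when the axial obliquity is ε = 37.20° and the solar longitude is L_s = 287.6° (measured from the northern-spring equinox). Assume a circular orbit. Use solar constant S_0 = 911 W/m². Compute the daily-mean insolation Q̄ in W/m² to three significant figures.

Q̄ ≈ 0.00 W/m²

Solar declination: sin δ = sin ε · sin L_s = sin 37.20° × sin 287.6° = -0.57630, so δ = -35.191°.
cos h₀ = −tan(+63.2°) tan(-35.191°) = 1.3960 ≥ 1 ⇒ polar night, h₀ = 0 and Q̄ = 0.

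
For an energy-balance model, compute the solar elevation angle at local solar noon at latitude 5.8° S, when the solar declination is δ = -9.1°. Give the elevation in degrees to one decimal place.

86.7°

At local noon the hour angle is zero, so the zenith angle equals |ϕ − δ| = |-5.8° − (-9.100°)| = 3.300°.
Elevation = 90° − 3.300° = 86.7°.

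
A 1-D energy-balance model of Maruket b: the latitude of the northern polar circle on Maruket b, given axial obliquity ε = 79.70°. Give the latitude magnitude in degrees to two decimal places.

The polar circle is the lowest latitude that experiences at least one full rotation of continuous daylight at the northern-summer solstice; it lies at |ϕ| = 90° − ε = 90° − 79.70° = 10.30°.

10.30°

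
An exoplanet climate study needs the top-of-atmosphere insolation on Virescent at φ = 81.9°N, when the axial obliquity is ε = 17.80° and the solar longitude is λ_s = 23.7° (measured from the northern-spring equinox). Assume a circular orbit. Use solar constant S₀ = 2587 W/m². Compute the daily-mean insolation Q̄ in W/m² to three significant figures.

Q̄ ≈ 320 W/m²

Solar declination: sin δ = sin ε · sin λ_s = sin 17.80° × sin 23.7° = 0.12287, so δ = +7.058°.
cos H₀ = −tan(+81.9°) tan(+7.058°) = -0.8699, H₀ = 2.6259 rad.
Bracket: H₀ sin φ sin δ + cos φ cos δ sin H₀ = 2.6259×0.99002×0.12287 + 0.14090×0.99242×0.49315 = 0.319424 + 0.068958 = 0.388382.
Q̄ = (S₀/π) × [bracket] = (2587/π) × 0.388382 = 319.8 W/m².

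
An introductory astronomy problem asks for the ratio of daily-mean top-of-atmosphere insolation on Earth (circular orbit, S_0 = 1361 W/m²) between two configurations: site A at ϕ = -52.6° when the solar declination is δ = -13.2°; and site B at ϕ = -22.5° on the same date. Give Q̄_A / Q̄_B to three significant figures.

Q̄_A / Q̄_B ≈ 0.869

— Configuration A (ϕ=-52.6°):
cos h₀ = −tan(-52.6°) tan(-13.200°) = -0.3068, h₀ = 1.8826 rad.
Bracket: h₀ sin ϕ sin δ + cos ϕ cos δ sin h₀ = 1.8826×-0.79441×-0.22835 + 0.60738×0.97358×0.95178 = 0.341510 + 0.562819 = 0.904329.
Q̄ = (S_0/π) × [bracket] = (1361/π) × 0.904329 = 391.77 W/m².
— Configuration B (ϕ=-22.5°):
cos h₀ = −tan(-22.5°) tan(-13.200°) = -0.0972, h₀ = 1.6681 rad.
Bracket: h₀ sin ϕ sin δ + cos ϕ cos δ sin h₀ = 1.6681×-0.38268×-0.22835 + 0.92388×0.97358×0.99527 = 0.145767 + 0.895217 = 1.040984.
Q̄ = (S_0/π) × [bracket] = (1361/π) × 1.040984 = 450.97 W/m².
Ratio Q̄_A / Q̄_B = 391.77 / 450.97 = 0.8687.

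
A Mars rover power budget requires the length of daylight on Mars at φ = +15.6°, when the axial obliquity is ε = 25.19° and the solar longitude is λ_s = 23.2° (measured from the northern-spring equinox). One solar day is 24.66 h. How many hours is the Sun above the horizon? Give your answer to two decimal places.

Solar declination: sin δ = sin ε · sin λ_s = sin 25.19° × sin 23.2° = 0.16767, so δ = +9.652°.
cos H₀ = −tan φ · tan δ = −tan(+15.6°) × tan(+9.652°) = -0.0475, so H₀ = 1.6183 rad = 92.72°.
Daylight = 2H₀/(2π) × 24.66 h = (1.6183/π) × 24.66 = 12.70 h.

12.70 h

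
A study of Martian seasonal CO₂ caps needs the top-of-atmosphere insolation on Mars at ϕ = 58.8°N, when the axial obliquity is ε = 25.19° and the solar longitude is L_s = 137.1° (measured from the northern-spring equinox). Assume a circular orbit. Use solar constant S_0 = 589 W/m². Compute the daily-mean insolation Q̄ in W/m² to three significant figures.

Solar declination: sin δ = sin ε · sin L_s = sin 25.19° × sin 137.1° = 0.28973, so δ = +16.842°.
cos h₀ = −tan(+58.8°) tan(+16.842°) = -0.4998, h₀ = 2.0942 rad.
Bracket: h₀ sin ϕ sin δ + cos ϕ cos δ sin h₀ = 2.0942×0.85536×0.28973 + 0.51803×0.95711×0.86612 = 0.518992 + 0.429432 = 0.948424.
Q̄ = (S_0/π) × [bracket] = (589/π) × 0.948424 = 177.8 W/m².

Q̄ ≈ 178 W/m²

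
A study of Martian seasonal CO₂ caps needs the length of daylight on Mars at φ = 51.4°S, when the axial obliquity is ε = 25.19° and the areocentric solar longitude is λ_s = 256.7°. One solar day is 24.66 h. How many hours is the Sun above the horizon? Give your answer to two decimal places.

17.09 h

sin δ = sin 25.19° × sin 256.7° = -0.41421, so δ = -24.469°.
cos H₀ = −tan φ · tan δ = −tan(-51.4°) × tan(-24.469°) = -0.5701, so H₀ = 2.1774 rad = 124.75°.
Daylight = 2H₀/(2π) × 24.66 h = (2.1774/π) × 24.66 = 17.09 h.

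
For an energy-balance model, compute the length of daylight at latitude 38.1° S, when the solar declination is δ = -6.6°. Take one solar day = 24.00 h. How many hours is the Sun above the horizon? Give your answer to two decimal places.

cos h₀ = −tan ϕ · tan δ = −tan(-38.1°) × tan(-6.600°) = -0.0907, so h₀ = 1.6616 rad = 95.21°.
Daylight = 2h₀/(2π) × 24.00 h = (1.6616/π) × 24.00 = 12.69 h.

12.69 h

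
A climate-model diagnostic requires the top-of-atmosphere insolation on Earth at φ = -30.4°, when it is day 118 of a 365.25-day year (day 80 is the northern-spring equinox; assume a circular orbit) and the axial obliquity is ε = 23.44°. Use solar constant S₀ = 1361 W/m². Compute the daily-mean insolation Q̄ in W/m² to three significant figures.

Q̄ ≈ 283 W/m²

Solar longitude: λ_s = 360° × (118 − 80)/365.25 = 37.454°.
sin δ = sin 23.44° × sin 37.454° = 0.24190, so δ = +13.999°.
cos H₀ = −tan(-30.4°) tan(+13.999°) = 0.1463, H₀ = 1.4240 rad.
Bracket: H₀ sin φ sin δ + cos φ cos δ sin H₀ = 1.4240×-0.50603×0.24190 + 0.86251×0.97030×0.98924 = -0.174310 + 0.827888 = 0.653578.
Q̄ = (S₀/π) × [bracket] = (1361/π) × 0.653578 = 283.1 W/m².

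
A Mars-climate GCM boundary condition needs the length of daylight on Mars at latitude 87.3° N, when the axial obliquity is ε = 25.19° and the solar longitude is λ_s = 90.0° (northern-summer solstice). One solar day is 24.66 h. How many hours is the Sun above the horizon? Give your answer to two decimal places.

Solar declination: sin δ = sin ε · sin λ_s = sin 25.19° × sin 90.0° = 0.42562, so δ = +25.190°.
Sunrise equation: cos H₀ = −tan φ · tan δ = -9.9738 ≤ −1, so the Sun never sets (polar day) and H₀ = π.
Daylight = 2H₀/(2π) × 24.66 h = (3.1416/π) × 24.66 = 24.66 h.

24.66 h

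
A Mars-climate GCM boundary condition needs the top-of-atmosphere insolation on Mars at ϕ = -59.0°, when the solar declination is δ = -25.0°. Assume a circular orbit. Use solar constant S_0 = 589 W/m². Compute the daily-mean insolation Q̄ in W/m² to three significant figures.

cos h₀ = −tan(-59.0°) tan(-25.000°) = -0.7761, h₀ = 2.4592 rad.
Bracket: h₀ sin ϕ sin δ + cos ϕ cos δ sin h₀ = 2.4592×-0.85717×-0.42262 + 0.51504×0.90631×0.63065 = 0.890863 + 0.294379 = 1.185242.
Q̄ = (S_0/π) × [bracket] = (589/π) × 1.185242 = 222.2 W/m².

Q̄ ≈ 222 W/m²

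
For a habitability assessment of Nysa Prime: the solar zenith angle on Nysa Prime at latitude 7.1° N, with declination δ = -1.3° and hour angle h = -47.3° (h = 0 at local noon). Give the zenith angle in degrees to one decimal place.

θ_z = 47.9°

cos θ_z = sin ϕ sin δ + cos ϕ cos δ cos h = -0.002804 + 0.672786 = 0.669982.
θ_z = arccos(0.669982) = 47.9°.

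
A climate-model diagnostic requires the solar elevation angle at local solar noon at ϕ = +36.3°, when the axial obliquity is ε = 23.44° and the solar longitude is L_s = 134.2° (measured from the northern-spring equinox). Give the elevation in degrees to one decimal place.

70.3°

Solar declination: sin δ = sin ε · sin L_s = sin 23.44° × sin 134.2° = 0.28518, so δ = +16.570°.
At local noon the hour angle is zero, so the zenith angle equals |ϕ − δ| = |+36.3° − (+16.570°)| = 19.730°.
Elevation = 90° − 19.730° = 70.3°.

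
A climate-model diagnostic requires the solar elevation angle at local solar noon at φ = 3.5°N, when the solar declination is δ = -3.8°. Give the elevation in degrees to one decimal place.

82.7°

At local noon the hour angle is zero, so the zenith angle equals |φ − δ| = |+3.5° − (-3.800°)| = 7.300°.
Elevation = 90° − 7.300° = 82.7°.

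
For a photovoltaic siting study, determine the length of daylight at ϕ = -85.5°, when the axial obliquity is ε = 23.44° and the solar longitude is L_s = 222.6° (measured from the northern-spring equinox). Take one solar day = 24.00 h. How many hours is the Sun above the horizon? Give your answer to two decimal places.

Solar declination: sin δ = sin ε · sin L_s = sin 23.44° × sin 222.6° = -0.26925, so δ = -15.620°.
Sunrise equation: cos h₀ = −tan ϕ · tan δ = -3.5524 ≤ −1, so the Sun never sets (polar day) and h₀ = π.
Daylight = 2h₀/(2π) × 24.00 h = (3.1416/π) × 24.00 = 24.00 h.

24.00 h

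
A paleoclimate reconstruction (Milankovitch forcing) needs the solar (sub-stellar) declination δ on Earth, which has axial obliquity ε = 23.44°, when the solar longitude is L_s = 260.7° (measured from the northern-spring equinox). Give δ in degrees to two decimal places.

δ = -23.11°

sin δ = sin ε · sin L_s = sin 23.44° × sin 260.7° = -0.392560.
δ = arcsin(-0.392560) = -23.11°.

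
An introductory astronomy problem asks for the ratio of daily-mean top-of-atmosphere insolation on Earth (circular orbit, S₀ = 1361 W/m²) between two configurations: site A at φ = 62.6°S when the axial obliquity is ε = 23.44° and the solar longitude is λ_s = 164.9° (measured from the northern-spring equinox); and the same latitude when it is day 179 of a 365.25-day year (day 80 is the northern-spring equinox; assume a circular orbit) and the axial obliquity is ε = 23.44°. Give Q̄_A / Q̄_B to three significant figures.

Q̄_A / Q̄_B ≈ 11.2

— Configuration A (φ=-62.6°):
Solar declination: sin δ = sin ε · sin λ_s = sin 23.44° × sin 164.9° = 0.10363, so δ = +5.948°.
cos H₀ = −tan(-62.6°) tan(+5.948°) = 0.2010, H₀ = 1.3684 rad.
Bracket: H₀ sin φ sin δ + cos φ cos δ sin H₀ = 1.3684×-0.88782×0.10363 + 0.46020×0.99462×0.97959 = -0.125899 + 0.448382 = 0.322483.
Q̄ = (S₀/π) × [bracket] = (1361/π) × 0.322483 = 139.71 W/m².
— Configuration B (φ=-62.6°):
Solar longitude: λ_s = 360° × (179 − 80)/365.25 = 97.577°.
sin δ = sin 23.44° × sin 97.577° = 0.39432, so δ = +23.223°.
cos H₀ = −tan(-62.6°) tan(+23.223°) = 0.8278, H₀ = 0.5957 rad.
Bracket: H₀ sin φ sin δ + cos φ cos δ sin H₀ = 0.5957×-0.88782×0.39432 + 0.46020×0.91898×0.56105 = -0.208546 + 0.237276 = 0.028730.
Q̄ = (S₀/π) × [bracket] = (1361/π) × 0.028730 = 12.446 W/m².
Ratio Q̄_A / Q̄_B = 139.71 / 12.446 = 11.23.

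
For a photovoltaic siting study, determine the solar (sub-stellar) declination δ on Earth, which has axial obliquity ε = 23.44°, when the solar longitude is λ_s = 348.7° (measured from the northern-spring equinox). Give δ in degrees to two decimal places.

sin δ = sin ε · sin λ_s = sin 23.44° × sin 348.7° = -0.077945.
δ = arcsin(-0.077945) = -4.47°.

δ = -4.47°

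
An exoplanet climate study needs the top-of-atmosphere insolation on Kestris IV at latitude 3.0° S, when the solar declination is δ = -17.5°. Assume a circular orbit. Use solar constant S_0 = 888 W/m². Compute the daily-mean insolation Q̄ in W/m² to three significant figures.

Q̄ ≈ 276 W/m²

cos h₀ = −tan(-3.0°) tan(-17.500°) = -0.0165, h₀ = 1.5873 rad.
Bracket: h₀ sin ϕ sin δ + cos ϕ cos δ sin h₀ = 1.5873×-0.05234×-0.30071 + 0.99863×0.95372×0.99986 = 0.024983 + 0.952280 = 0.977263.
Q̄ = (S_0/π) × [bracket] = (888/π) × 0.977263 = 276.2 W/m².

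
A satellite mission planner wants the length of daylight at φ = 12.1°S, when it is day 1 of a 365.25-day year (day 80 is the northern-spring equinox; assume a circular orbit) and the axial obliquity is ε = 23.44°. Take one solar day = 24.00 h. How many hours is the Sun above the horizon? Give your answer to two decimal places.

Solar longitude: λ_s = 360° × (1 − 80)/365.25 = -77.864°, i.e. -77.864° + 360° = 282.136°.
sin δ = sin 23.44° × sin 282.136° = -0.38890, so δ = -22.886°.
cos H₀ = −tan φ · tan δ = −tan(-12.1°) × tan(-22.886°) = -0.0905, so H₀ = 1.6614 rad = 95.19°.
Daylight = 2H₀/(2π) × 24.00 h = (1.6614/π) × 24.00 = 12.69 h.

12.69 h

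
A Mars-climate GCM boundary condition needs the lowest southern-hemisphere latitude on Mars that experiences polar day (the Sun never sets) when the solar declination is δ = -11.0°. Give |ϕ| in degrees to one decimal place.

Polar day requires cos h₀ = −tan ϕ tan δ ≤ −1, i.e. tan ϕ tan δ ≥ 1.
The boundary is |tan ϕ| · |tan δ| = 1, so |ϕ| = 90° − |δ| = 90° − 11.0° = 79.0° in the southern hemisphere.

|ϕ| = 79.0°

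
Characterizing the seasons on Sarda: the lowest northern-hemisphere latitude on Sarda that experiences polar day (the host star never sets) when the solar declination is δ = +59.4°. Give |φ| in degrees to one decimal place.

Polar day requires cos H₀ = −tan φ tan δ ≤ −1, i.e. tan φ tan δ ≥ 1.
The boundary is |tan φ| · |tan δ| = 1, so |φ| = 90° − |δ| = 90° − 59.4° = 30.6° in the northern hemisphere.

|φ| = 30.6°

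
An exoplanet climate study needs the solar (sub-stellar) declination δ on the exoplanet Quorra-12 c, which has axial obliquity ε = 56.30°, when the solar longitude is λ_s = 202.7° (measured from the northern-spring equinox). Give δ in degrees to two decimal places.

δ = -18.73°

sin δ = sin ε · sin λ_s = sin 56.30° × sin 202.7° = -0.321056.
δ = arcsin(-0.321056) = -18.73°.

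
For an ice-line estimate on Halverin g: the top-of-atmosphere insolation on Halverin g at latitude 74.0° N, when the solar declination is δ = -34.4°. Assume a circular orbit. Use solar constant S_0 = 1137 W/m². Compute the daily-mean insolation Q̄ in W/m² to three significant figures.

cos h₀ = −tan(+74.0°) tan(-34.400°) = 2.3879 ≥ 1 ⇒ polar night, h₀ = 0 and Q̄ = 0.

Q̄ ≈ 0.00 W/m²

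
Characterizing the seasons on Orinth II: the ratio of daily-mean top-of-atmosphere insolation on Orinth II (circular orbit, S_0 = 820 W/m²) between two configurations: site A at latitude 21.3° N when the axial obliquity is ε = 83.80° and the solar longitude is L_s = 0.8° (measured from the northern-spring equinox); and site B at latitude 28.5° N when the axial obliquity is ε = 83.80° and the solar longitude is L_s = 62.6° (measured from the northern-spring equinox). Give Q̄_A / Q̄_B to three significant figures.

— Configuration A (ϕ=+21.3°):
Solar declination: sin δ = sin ε · sin L_s = sin 83.80° × sin 0.8° = 0.01388, so δ = +0.795°.
cos h₀ = −tan(+21.3°) tan(+0.795°) = -0.0054, h₀ = 1.5762 rad.
Bracket: h₀ sin ϕ sin δ + cos ϕ cos δ sin h₀ = 1.5762×0.36325×0.01388 + 0.93169×0.99990×0.99999 = 0.007947 + 0.931588 = 0.939535.
Q̄ = (S_0/π) × [bracket] = (820/π) × 0.939535 = 245.23 W/m².
— Configuration B (ϕ=+28.5°):
Solar declination: sin δ = sin ε · sin L_s = sin 83.80° × sin 62.6° = 0.88262, so δ = +61.960°.
cos h₀ = −tan(+28.5°) tan(+61.960°) = -1.0194 ≤ −1 ⇒ polar day, h₀ = π.
Bracket: h₀ sin ϕ sin δ + cos ϕ cos δ sin h₀ = 3.1416×0.47716×0.88262 + 0.87882×0.47008×0.00000 = 1.323088 + 0.000000 = 1.323088.
Q̄ = (S_0/π) × [bracket] = (820/π) × 1.323088 = 345.34 W/m².
Ratio Q̄_A / Q̄_B = 245.23 / 345.34 = 0.7101.

Q̄_A / Q̄_B ≈ 0.710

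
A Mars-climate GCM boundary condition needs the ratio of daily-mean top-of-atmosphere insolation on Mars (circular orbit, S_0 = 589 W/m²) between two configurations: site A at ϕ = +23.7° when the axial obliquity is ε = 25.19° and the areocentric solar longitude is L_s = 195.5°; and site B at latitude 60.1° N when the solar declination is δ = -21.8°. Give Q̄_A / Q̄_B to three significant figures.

— Configuration A (ϕ=+23.7°):
sin δ = sin 25.19° × sin 195.5° = -0.11374, so δ = -6.531°.
cos h₀ = −tan(+23.7°) tan(-6.531°) = 0.0503, h₀ = 1.5205 rad.
Bracket: h₀ sin ϕ sin δ + cos ϕ cos δ sin h₀ = 1.5205×0.40195×-0.11374 + 0.91566×0.99351×0.99874 = -0.069514 + 0.908571 = 0.839057.
Q̄ = (S_0/π) × [bracket] = (589/π) × 0.839057 = 157.31 W/m².
— Configuration B (ϕ=+60.1°):
cos h₀ = −tan(+60.1°) tan(-21.800°) = 0.6956, h₀ = 0.8016 rad.
Bracket: h₀ sin ϕ sin δ + cos ϕ cos δ sin h₀ = 0.8016×0.86690×-0.37137 + 0.49849×0.92849×0.71846 = -0.258068 + 0.332534 = 0.074466.
Q̄ = (S_0/π) × [bracket] = (589/π) × 0.074466 = 13.961 W/m².
Ratio Q̄_A / Q̄_B = 157.31 / 13.961 = 11.27.

Q̄_A / Q̄_B ≈ 11.3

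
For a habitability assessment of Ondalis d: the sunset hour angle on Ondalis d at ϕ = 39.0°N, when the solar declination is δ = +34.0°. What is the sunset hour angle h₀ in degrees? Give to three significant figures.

cos h₀ = −tan ϕ · tan δ = −tan(+39.0°) × tan(+34.000°) = -0.5462, so h₀ = 2.1486 rad = 123.11°.

h₀ = 123°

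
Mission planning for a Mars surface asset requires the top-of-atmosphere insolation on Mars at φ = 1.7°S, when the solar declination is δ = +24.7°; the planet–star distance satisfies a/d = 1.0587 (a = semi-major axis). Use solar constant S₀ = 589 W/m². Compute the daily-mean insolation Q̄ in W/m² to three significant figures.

cos H₀ = −tan(-1.7°) tan(+24.700°) = 0.0137, H₀ = 1.5571 rad.
Bracket: H₀ sin φ sin δ + cos φ cos δ sin H₀ = 1.5571×-0.02967×0.41787 + 0.99956×0.90851×0.99991 = -0.019305 + 0.908029 = 0.888724.
Inverse-square distance factor (a/d)² = 1.0587² = 1.120846.
Q̄ = (S₀/π) × 1.120846 × [bracket] = (589/π) × 1.120846 × 0.888724 = 186.8 W/m².

Q̄ ≈ 187 W/m²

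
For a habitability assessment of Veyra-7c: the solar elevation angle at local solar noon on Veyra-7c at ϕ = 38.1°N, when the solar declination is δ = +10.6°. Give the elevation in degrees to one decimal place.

At local noon the hour angle is zero, so the zenith angle equals |ϕ − δ| = |+38.1° − (+10.600°)| = 27.500°.
Elevation = 90° − 27.500° = 62.5°.

62.5°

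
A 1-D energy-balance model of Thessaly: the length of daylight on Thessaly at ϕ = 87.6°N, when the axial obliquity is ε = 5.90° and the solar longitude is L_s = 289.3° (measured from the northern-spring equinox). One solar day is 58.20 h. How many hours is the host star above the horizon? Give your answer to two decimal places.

Solar declination: sin δ = sin ε · sin L_s = sin 5.90° × sin 289.3° = -0.09702, so δ = -5.567°.
cos h₀ = −tan ϕ · tan δ = 2.3257 ≥ 1, so the host star never rises (polar night) and h₀ = 0.
Daylight = 2h₀/(2π) × 58.20 h = (0.0000/π) × 58.20 = 0.00 h.

0.00 h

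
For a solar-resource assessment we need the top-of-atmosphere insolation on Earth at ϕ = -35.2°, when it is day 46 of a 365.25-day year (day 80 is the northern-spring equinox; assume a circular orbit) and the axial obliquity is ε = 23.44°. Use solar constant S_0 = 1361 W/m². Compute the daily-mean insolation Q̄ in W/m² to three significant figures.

Q̄ ≈ 436 W/m²

Solar longitude: L_s = 360° × (46 − 80)/365.25 = -33.511°, i.e. -33.511° + 360° = 326.489°.
sin δ = sin 23.44° × sin 326.489° = -0.21962, so δ = -12.687°.
cos h₀ = −tan(-35.2°) tan(-12.687°) = -0.1588, h₀ = 1.7303 rad.
Bracket: h₀ sin ϕ sin δ + cos ϕ cos δ sin h₀ = 1.7303×-0.57643×-0.21962 + 0.81714×0.97559×0.98731 = 0.219048 + 0.787077 = 1.006125.
Q̄ = (S_0/π) × [bracket] = (1361/π) × 1.006125 = 435.9 W/m².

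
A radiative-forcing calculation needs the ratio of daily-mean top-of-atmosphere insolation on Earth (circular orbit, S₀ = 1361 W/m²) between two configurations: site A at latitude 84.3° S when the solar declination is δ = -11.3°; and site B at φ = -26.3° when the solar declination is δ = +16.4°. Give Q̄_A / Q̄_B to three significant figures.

— Configuration A (φ=-84.3°):
cos H₀ = −tan(-84.3°) tan(-11.300°) = -2.0019 ≤ −1 ⇒ polar day, H₀ = π.
Bracket: H₀ sin φ sin δ + cos φ cos δ sin H₀ = 3.1416×-0.99506×-0.19595 + 0.09932×0.98061×0.00000 = 0.612555 + 0.000000 = 0.612555.
Q̄ = (S₀/π) × [bracket] = (1361/π) × 0.612555 = 265.37 W/m².
— Configuration B (φ=-26.3°):
cos H₀ = −tan(-26.3°) tan(+16.400°) = 0.1455, H₀ = 1.4248 rad.
Bracket: H₀ sin φ sin δ + cos φ cos δ sin H₀ = 1.4248×-0.44307×0.28234 + 0.89649×0.95931×0.98936 = -0.178237 + 0.850861 = 0.672624.
Q̄ = (S₀/π) × [bracket] = (1361/π) × 0.672624 = 291.39 W/m².
Ratio Q̄_A / Q̄_B = 265.37 / 291.39 = 0.9107.

Q̄_A / Q̄_B ≈ 0.911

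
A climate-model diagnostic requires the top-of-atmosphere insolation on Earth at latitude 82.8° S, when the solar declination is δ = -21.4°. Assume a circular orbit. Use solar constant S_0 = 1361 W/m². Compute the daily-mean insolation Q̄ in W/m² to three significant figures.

cos h₀ = −tan(-82.8°) tan(-21.400°) = -3.1022 ≤ −1 ⇒ polar day, h₀ = π.
Bracket: h₀ sin ϕ sin δ + cos ϕ cos δ sin h₀ = 3.1416×-0.99211×-0.36488 + 0.12533×0.93106×0.00000 = 1.137263 + 0.000000 = 1.137263.
Q̄ = (S_0/π) × [bracket] = (1361/π) × 1.137263 = 492.7 W/m².

Q̄ ≈ 493 W/m²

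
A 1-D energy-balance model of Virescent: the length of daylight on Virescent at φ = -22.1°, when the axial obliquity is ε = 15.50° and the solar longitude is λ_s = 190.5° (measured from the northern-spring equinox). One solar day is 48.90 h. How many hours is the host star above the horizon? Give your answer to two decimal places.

Solar declination: sin δ = sin ε · sin λ_s = sin 15.50° × sin 190.5° = -0.04870, so δ = -2.791°.
cos H₀ = −tan φ · tan δ = −tan(-22.1°) × tan(-2.791°) = -0.0198, so H₀ = 1.5906 rad = 91.13°.
Daylight = 2H₀/(2π) × 48.90 h = (1.5906/π) × 48.90 = 24.76 h.

24.76 h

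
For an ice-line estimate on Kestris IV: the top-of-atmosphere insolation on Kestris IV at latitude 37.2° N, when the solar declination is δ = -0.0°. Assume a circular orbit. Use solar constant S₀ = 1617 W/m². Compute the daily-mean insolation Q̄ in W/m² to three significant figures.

cos H₀ = −tan(+37.2°) tan(-0.000°) = 0.0000, H₀ = 1.5708 rad.
Bracket: H₀ sin φ sin δ + cos φ cos δ sin H₀ = 1.5708×0.60460×-0.00000 + 0.79653×1.00000×1.00000 = -0.000000 + 0.796530 = 0.796530.
Q̄ = (S₀/π) × [bracket] = (1617/π) × 0.796530 = 410.0 W/m².

Q̄ ≈ 410 W/m²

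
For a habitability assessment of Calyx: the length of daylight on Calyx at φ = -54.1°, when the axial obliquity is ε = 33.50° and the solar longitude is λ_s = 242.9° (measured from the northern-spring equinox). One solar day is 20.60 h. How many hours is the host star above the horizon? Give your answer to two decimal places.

Solar declination: sin δ = sin ε · sin λ_s = sin 33.50° × sin 242.9° = -0.49134, so δ = -29.429°.
cos H₀ = −tan φ · tan δ = −tan(-54.1°) × tan(-29.429°) = -0.7793, so H₀ = 2.4644 rad = 141.20°.
Daylight = 2H₀/(2π) × 20.60 h = (2.4644/π) × 20.60 = 16.16 h.

16.16 h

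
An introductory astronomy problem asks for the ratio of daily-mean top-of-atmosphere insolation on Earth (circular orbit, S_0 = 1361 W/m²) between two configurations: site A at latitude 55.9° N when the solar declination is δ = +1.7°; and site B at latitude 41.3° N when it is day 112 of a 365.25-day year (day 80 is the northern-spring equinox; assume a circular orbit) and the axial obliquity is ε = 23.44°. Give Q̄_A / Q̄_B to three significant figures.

Q̄_A / Q̄_B ≈ 0.622

— Configuration A (ϕ=+55.9°):
cos h₀ = −tan(+55.9°) tan(+1.700°) = -0.0438, h₀ = 1.6146 rad.
Bracket: h₀ sin ϕ sin δ + cos ϕ cos δ sin h₀ = 1.6146×0.82806×0.02967 + 0.56064×0.99956×0.99904 = 0.039668 + 0.559855 = 0.599523.
Q̄ = (S_0/π) × [bracket] = (1361/π) × 0.599523 = 259.73 W/m².
— Configuration B (ϕ=+41.3°):
Solar longitude: L_s = 360° × (112 − 80)/365.25 = 31.540°.
sin δ = sin 23.44° × sin 31.540° = 0.20808, so δ = +12.010°.
cos h₀ = −tan(+41.3°) tan(+12.010°) = -0.1869, h₀ = 1.7588 rad.
Bracket: h₀ sin ϕ sin δ + cos ϕ cos δ sin h₀ = 1.7588×0.66000×0.20808 + 0.75126×0.97811×0.98238 = 0.241541 + 0.721867 = 0.963408.
Q̄ = (S_0/π) × [bracket] = (1361/π) × 0.963408 = 417.37 W/m².
Ratio Q̄_A / Q̄_B = 259.73 / 417.37 = 0.6223.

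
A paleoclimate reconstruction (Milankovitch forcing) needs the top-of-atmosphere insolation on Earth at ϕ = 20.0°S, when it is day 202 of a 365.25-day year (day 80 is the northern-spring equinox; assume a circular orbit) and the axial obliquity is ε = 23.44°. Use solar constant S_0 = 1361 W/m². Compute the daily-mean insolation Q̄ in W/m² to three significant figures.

Solar longitude: L_s = 360° × (202 − 80)/365.25 = 120.246°.
sin δ = sin 23.44° × sin 120.246° = 0.34364, so δ = +20.099°.
cos h₀ = −tan(-20.0°) tan(+20.099°) = 0.1332, h₀ = 1.4372 rad.
Bracket: h₀ sin ϕ sin δ + cos ϕ cos δ sin h₀ = 1.4372×-0.34202×0.34364 + 0.93969×0.93910×0.99109 = -0.168917 + 0.874600 = 0.705683.
Q̄ = (S_0/π) × [bracket] = (1361/π) × 0.705683 = 305.7 W/m².

Q̄ ≈ 306 W/m²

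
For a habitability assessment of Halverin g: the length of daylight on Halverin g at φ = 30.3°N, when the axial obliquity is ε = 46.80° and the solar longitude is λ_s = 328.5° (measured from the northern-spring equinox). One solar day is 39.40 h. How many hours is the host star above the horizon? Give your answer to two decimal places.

Solar declination: sin δ = sin ε · sin λ_s = sin 46.80° × sin 328.5° = -0.38089, so δ = -22.389°.
cos H₀ = −tan φ · tan δ = −tan(+30.3°) × tan(-22.389°) = 0.2407, so H₀ = 1.3277 rad = 76.07°.
Daylight = 2H₀/(2π) × 39.40 h = (1.3277/π) × 39.40 = 16.65 h.

16.65 h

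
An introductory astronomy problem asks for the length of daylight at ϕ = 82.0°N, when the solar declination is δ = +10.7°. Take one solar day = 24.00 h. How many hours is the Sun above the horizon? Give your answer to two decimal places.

24.00 h

Sunrise equation: cos h₀ = −tan ϕ · tan δ = -1.3445 ≤ −1, so the Sun never sets (polar day) and h₀ = π.
Daylight = 2h₀/(2π) × 24.00 h = (3.1416/π) × 24.00 = 24.00 h.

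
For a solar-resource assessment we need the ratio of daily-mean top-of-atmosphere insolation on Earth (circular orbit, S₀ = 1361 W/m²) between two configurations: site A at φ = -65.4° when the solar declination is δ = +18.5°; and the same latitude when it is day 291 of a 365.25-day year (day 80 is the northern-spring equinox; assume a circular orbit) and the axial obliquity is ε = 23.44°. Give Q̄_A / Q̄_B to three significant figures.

Q̄_A / Q̄_B ≈ 0.0741

— Configuration A (φ=-65.4°):
cos H₀ = −tan(-65.4°) tan(+18.500°) = 0.7308, H₀ = 0.7513 rad.
Bracket: H₀ sin φ sin δ + cos φ cos δ sin H₀ = 0.7513×-0.90924×0.31730 + 0.41628×0.94832×0.68257 = -0.216751 + 0.269456 = 0.052705.
Q̄ = (S₀/π) × [bracket] = (1361/π) × 0.052705 = 22.833 W/m².
— Configuration B (φ=-65.4°):
Solar longitude: λ_s = 360° × (291 − 80)/365.25 = 207.967°.
sin δ = sin 23.44° × sin 207.967° = -0.18655, so δ = -10.751°.
cos H₀ = −tan(-65.4°) tan(-10.751°) = -0.4147, H₀ = 1.9985 rad.
Bracket: H₀ sin φ sin δ + cos φ cos δ sin H₀ = 1.9985×-0.90924×-0.18655 + 0.41628×0.98245×0.90994 = 0.338983 + 0.372142 = 0.711125.
Q̄ = (S₀/π) × [bracket] = (1361/π) × 0.711125 = 308.07 W/m².
Ratio Q̄_A / Q̄_B = 22.833 / 308.07 = 0.07412.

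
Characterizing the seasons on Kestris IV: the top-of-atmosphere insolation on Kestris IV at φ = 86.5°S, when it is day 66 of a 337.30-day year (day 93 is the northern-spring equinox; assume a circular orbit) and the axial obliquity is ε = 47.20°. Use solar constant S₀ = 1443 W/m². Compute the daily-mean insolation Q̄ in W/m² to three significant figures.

Q̄ ≈ 509 W/m²

Solar longitude: λ_s = 360° × (66 − 93)/337.30 = -28.817°, i.e. -28.817° + 360° = 331.183°.
sin δ = sin 47.20° × sin 331.183° = -0.35367, so δ = -20.712°.
cos H₀ = −tan(-86.5°) tan(-20.712°) = -6.1820 ≤ −1 ⇒ polar day, H₀ = π.
Bracket: H₀ sin φ sin δ + cos φ cos δ sin H₀ = 3.1416×-0.99813×-0.35367 + 0.06105×0.93537×0.00000 = 1.109012 + 0.000000 = 1.109012.
Q̄ = (S₀/π) × [bracket] = (1443/π) × 1.109012 = 509.4 W/m².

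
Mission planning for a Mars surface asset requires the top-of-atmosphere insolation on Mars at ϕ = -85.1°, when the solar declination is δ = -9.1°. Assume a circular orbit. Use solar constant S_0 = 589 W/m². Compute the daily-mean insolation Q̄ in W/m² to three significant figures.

cos h₀ = −tan(-85.1°) tan(-9.100°) = -1.8683 ≤ −1 ⇒ polar day, h₀ = π.
Bracket: h₀ sin ϕ sin δ + cos ϕ cos δ sin h₀ = 3.1416×-0.99635×-0.15816 + 0.08542×0.98741×0.00000 = 0.495062 + 0.000000 = 0.495062.
Q̄ = (S_0/π) × [bracket] = (589/π) × 0.495062 = 92.82 W/m².

Q̄ ≈ 92.8 W/m²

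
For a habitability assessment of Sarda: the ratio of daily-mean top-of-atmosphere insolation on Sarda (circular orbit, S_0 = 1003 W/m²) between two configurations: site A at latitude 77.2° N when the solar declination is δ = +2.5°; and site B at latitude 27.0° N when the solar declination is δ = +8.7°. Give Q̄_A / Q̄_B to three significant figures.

Q̄_A / Q̄_B ≈ 0.295

— Configuration A (ϕ=+77.2°):
cos h₀ = −tan(+77.2°) tan(+2.500°) = -0.1922, h₀ = 1.7642 rad.
Bracket: h₀ sin ϕ sin δ + cos ϕ cos δ sin h₀ = 1.7642×0.97515×0.04362 + 0.22155×0.99905×0.98136 = 0.075042 + 0.217214 = 0.292256.
Q̄ = (S_0/π) × [bracket] = (1003/π) × 0.292256 = 93.307 W/m².
— Configuration B (ϕ=+27.0°):
cos h₀ = −tan(+27.0°) tan(+8.700°) = -0.0780, h₀ = 1.6488 rad.
Bracket: h₀ sin ϕ sin δ + cos ϕ cos δ sin h₀ = 1.6488×0.45399×0.15126 + 0.89101×0.98849×0.99696 = 0.113224 + 0.878077 = 0.991301.
Q̄ = (S_0/π) × [bracket] = (1003/π) × 0.991301 = 316.49 W/m².
Ratio Q̄_A / Q̄_B = 93.307 / 316.49 = 0.2948.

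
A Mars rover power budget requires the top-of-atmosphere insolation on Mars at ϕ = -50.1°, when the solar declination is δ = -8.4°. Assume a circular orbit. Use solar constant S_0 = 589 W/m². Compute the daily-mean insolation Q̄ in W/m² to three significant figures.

cos h₀ = −tan(-50.1°) tan(-8.400°) = -0.1766, h₀ = 1.7483 rad.
Bracket: h₀ sin ϕ sin δ + cos ϕ cos δ sin h₀ = 1.7483×-0.76717×-0.14608 + 0.64145×0.98927×0.98428 = 0.195929 + 0.624592 = 0.820521.
Q̄ = (S_0/π) × [bracket] = (589/π) × 0.820521 = 153.8 W/m².

Q̄ ≈ 154 W/m²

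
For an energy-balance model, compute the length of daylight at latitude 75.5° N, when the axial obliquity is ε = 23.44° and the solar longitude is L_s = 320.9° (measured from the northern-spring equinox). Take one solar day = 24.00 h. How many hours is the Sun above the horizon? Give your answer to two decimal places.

Solar declination: sin δ = sin ε · sin L_s = sin 23.44° × sin 320.9° = -0.25088, so δ = -14.529°.
cos h₀ = −tan ϕ · tan δ = 1.0021 ≥ 1, so the Sun never rises (polar night) and h₀ = 0.
Daylight = 2h₀/(2π) × 24.00 h = (0.0000/π) × 24.00 = 0.00 h.

0.00 h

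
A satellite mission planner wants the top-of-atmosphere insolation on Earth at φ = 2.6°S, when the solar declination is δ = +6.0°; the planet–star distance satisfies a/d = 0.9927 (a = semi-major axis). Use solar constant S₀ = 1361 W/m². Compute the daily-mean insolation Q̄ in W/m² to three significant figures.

Q̄ ≈ 421 W/m²

cos H₀ = −tan(-2.6°) tan(+6.000°) = 0.0048, H₀ = 1.5660 rad.
Bracket: H₀ sin φ sin δ + cos φ cos δ sin H₀ = 1.5660×-0.04536×0.10453 + 0.99897×0.99452×0.99999 = -0.007425 + 0.993486 = 0.986061.
Inverse-square distance factor (a/d)² = 0.9927² = 0.985453.
Q̄ = (S₀/π) × 0.985453 × [bracket] = (1361/π) × 0.985453 × 0.986061 = 421.0 W/m².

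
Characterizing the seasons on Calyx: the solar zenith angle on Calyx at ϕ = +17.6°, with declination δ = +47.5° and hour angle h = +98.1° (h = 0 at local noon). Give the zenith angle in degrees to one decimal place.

cos θ_z = sin ϕ sin δ + cos ϕ cos δ cos h = 0.222930 + -0.090736 = 0.132194.
θ_z = arccos(0.132194) = 82.4°.

θ_z = 82.4°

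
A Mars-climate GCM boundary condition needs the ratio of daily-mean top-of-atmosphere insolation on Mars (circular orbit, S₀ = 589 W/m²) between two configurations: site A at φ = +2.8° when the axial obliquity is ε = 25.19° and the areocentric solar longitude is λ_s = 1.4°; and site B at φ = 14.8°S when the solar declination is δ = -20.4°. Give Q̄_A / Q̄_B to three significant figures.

Q̄_A / Q̄_B ≈ 0.952

— Configuration A (φ=+2.8°):
sin δ = sin 25.19° × sin 1.4° = 0.01040, so δ = +0.596°.
cos H₀ = −tan(+2.8°) tan(+0.596°) = -0.0005, H₀ = 1.5713 rad.
Bracket: H₀ sin φ sin δ + cos φ cos δ sin H₀ = 1.5713×0.04885×0.01040 + 0.99881×0.99995×1.00000 = 0.000798 + 0.998760 = 0.999558.
Q̄ = (S₀/π) × [bracket] = (589/π) × 0.999558 = 187.40 W/m².
— Configuration B (φ=-14.8°):
cos H₀ = −tan(-14.8°) tan(-20.400°) = -0.0983, H₀ = 1.6692 rad.
Bracket: H₀ sin φ sin δ + cos φ cos δ sin H₀ = 1.6692×-0.25545×-0.34857 + 0.96682×0.93728×0.99516 = 0.148629 + 0.901795 = 1.050424.
Q̄ = (S₀/π) × [bracket] = (589/π) × 1.050424 = 196.94 W/m².
Ratio Q̄_A / Q̄_B = 187.40 / 196.94 = 0.9516.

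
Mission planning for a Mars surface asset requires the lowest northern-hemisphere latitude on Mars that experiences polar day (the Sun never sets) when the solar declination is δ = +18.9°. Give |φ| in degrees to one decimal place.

|φ| = 71.1°

Polar day requires cos H₀ = −tan φ tan δ ≤ −1, i.e. tan φ tan δ ≥ 1.
The boundary is |tan φ| · |tan δ| = 1, so |φ| = 90° − |δ| = 90° − 18.9° = 71.1° in the northern hemisphere.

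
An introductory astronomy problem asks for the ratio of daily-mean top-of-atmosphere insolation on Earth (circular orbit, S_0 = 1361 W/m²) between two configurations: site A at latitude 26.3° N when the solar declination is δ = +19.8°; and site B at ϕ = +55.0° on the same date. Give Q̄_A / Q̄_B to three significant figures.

Q̄_A / Q̄_B ≈ 1.04

— Configuration A (ϕ=+26.3°):
cos h₀ = −tan(+26.3°) tan(+19.800°) = -0.1779, h₀ = 1.7497 rad.
Bracket: h₀ sin ϕ sin δ + cos ϕ cos δ sin h₀ = 1.7497×0.44307×0.33874 + 0.89649×0.94088×0.98404 = 0.262605 + 0.830027 = 1.092632.
Q̄ = (S_0/π) × [bracket] = (1361/π) × 1.092632 = 473.35 W/m².
— Configuration B (ϕ=+55.0°):
cos h₀ = −tan(+55.0°) tan(+19.800°) = -0.5142, h₀ = 2.1108 rad.
Bracket: h₀ sin ϕ sin δ + cos ϕ cos δ sin h₀ = 2.1108×0.81915×0.33874 + 0.57358×0.94088×0.85769 = 0.585702 + 0.462870 = 1.048572.
Q̄ = (S_0/π) × [bracket] = (1361/π) × 1.048572 = 454.26 W/m².
Ratio Q̄_A / Q̄_B = 473.35 / 454.26 = 1.042.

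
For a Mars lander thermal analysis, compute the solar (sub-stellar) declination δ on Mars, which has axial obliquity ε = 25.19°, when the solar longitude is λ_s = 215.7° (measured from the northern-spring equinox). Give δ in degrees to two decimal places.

δ = -14.38°

sin δ = sin ε · sin λ_s = sin 25.19° × sin 215.7° = -0.248368.
δ = arcsin(-0.248368) = -14.38°.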